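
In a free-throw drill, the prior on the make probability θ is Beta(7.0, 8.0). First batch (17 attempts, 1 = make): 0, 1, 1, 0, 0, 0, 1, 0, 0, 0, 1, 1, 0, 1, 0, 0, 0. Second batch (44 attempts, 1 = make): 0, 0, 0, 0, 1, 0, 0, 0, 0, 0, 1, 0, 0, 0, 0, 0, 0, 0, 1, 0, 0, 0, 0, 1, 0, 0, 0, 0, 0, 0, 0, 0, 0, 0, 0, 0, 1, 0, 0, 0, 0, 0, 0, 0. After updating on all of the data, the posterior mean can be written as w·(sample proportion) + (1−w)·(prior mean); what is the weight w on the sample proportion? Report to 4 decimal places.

0.8026

The Beta prior is conjugate to a Binomial/Bernoulli likelihood; the update adds successes to α and failures to β.
Total number of attempts: n = 17 + 44 = 61.
Posterior mean = (α₀+k)/(α₀+β₀+n) = [n/(α₀+β₀+n)]·(k/n) + [(α₀+β₀)/(α₀+β₀+n)]·α₀/(α₀+β₀), so only n and the prior enter the weight.
The weight on the data is w = n/(α₀+β₀+n) = 61/(7.0+8.0+61) = 61/76.0 = 0.8026.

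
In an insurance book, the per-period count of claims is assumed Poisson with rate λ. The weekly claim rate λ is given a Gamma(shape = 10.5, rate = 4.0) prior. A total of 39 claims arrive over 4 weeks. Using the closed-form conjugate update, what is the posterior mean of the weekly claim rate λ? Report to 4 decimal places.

6.1875

With a Gamma(shape α, rate β) prior, the Poisson likelihood is conjugate: the posterior is Gamma(α + ΣXᵢ, β + n).
Posterior: Gamma(α+S, β+n) = Gamma(10.5+39, 4.0+4) = Gamma(49.5, 8.0).
Posterior mean = α/β = 49.5/8.0 = 6.1875.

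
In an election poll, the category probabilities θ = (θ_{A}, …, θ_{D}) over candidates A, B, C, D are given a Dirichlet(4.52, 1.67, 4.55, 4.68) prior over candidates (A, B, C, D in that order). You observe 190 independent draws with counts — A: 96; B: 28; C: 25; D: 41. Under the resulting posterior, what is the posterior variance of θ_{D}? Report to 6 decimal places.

0.000838

The Dirichlet prior is conjugate to the Multinomial likelihood: each posterior αⱼ = prior αⱼ + observed count nⱼ.
Posterior concentration: (100.52, 29.67, 29.55, 45.68), total = 205.42.
Var[θ_j] = α_j(Σα−α_j)/((Σα)²(Σα+1)) = 45.68·159.74/(205.42²·206.42) = 0.000838.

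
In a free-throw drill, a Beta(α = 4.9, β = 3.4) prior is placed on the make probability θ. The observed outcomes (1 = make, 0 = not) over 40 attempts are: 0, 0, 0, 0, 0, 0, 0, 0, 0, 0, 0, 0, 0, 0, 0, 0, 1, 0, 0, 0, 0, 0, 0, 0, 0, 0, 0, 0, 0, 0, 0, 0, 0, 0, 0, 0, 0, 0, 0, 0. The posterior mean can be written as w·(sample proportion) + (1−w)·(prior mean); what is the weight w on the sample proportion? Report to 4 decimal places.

0.8282

The Beta prior is conjugate to a Binomial/Bernoulli likelihood; the update adds successes to α and failures to β.
Posterior mean = (α₀+k)/(α₀+β₀+n) = [n/(α₀+β₀+n)]·(k/n) + [(α₀+β₀)/(α₀+β₀+n)]·α₀/(α₀+β₀), so only n and the prior enter the weight.
The weight on the data is w = n/(α₀+β₀+n) = 40/(4.9+3.4+40) = 40/48.3 = 0.8282.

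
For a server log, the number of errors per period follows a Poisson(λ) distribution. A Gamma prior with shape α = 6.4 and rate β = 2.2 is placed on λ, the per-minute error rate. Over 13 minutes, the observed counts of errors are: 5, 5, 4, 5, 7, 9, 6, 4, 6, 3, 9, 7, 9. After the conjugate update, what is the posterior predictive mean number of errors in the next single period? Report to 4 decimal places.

5.6184

With a Gamma(shape α, rate β) prior, the Poisson likelihood is conjugate: the posterior is Gamma(α + ΣXᵢ, β + n).
Sum of counts S = 79 over n = 13 minutes.
Posterior: Gamma(α+S, β+n) = Gamma(6.4+79, 2.2+13) = Gamma(85.4, 15.2).
The predictive distribution for one future period is NegBinom with mean α/β = 5.6184.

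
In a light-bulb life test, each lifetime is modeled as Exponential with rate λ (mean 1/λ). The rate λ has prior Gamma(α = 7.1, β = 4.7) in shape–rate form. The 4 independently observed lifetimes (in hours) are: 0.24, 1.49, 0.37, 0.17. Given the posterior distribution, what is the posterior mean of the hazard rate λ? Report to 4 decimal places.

1.5925

With a Gamma(shape α, rate β) prior on the exponential rate λ, the posterior after n observations with total T = Σxᵢ is Gamma(α+n, β+T).
Sum of observations T = 2.27 hours; n = 4.
Posterior: Gamma(7.1+4, 4.7+2.27) = Gamma(11.1, 6.97).
Posterior mean of λ = α/β = 11.1/6.97 = 1.5925.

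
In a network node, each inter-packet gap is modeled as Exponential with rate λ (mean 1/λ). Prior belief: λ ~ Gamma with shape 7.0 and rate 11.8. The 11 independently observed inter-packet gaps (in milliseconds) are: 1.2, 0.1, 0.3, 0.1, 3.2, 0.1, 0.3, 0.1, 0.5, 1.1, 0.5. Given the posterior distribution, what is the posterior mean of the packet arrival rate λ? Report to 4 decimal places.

0.9326

With a Gamma(shape α, rate β) prior on the exponential rate λ, the posterior after n observations with total T = Σxᵢ is Gamma(α+n, β+T).
Sum of observations T = 7.5 milliseconds; n = 11.
Posterior: Gamma(7.0+11, 11.8+7.5) = Gamma(18.0, 19.3).
Posterior mean of λ = α/β = 18.0/19.3 = 0.9326.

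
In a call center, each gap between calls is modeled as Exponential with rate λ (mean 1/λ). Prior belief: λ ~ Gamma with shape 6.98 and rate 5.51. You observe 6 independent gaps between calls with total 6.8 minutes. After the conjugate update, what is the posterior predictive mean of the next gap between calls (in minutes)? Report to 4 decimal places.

1.0275

With a Gamma(shape α, rate β) prior on the exponential rate λ, the posterior after n observations with total T = Σxᵢ is Gamma(α+n, β+T).
Posterior: Gamma(6.98+6, 5.51+6.8) = Gamma(12.98, 12.31).
The predictive distribution for the next observation is Lomax; its mean is β/(α−1) = 12.31/11.98 = 1.0275.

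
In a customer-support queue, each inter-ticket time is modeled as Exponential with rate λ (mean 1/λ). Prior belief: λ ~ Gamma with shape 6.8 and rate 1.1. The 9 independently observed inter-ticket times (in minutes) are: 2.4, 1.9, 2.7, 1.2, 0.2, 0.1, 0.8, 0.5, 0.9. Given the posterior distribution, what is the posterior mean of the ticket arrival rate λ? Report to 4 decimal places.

With a Gamma(shape α, rate β) prior on the exponential rate λ, the posterior after n observations with total T = Σxᵢ is Gamma(α+n, β+T).
Sum of observations T = 10.7 minutes; n = 9.
Posterior: Gamma(6.8+9, 1.1+10.7) = Gamma(15.8, 11.8).
Posterior mean of λ = α/β = 15.8/11.8 = 1.3390.

1.3390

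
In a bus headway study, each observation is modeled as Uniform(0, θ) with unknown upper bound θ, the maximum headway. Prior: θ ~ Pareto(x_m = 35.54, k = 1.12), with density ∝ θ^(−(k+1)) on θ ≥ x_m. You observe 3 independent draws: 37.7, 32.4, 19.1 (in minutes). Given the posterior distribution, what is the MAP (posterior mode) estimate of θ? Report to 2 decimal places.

37.70

A Pareto(scale x_m, shape k) prior on the upper bound θ of Uniform(0, θ) is conjugate: posterior is Pareto(max(x_m, max xᵢ), k + n).
Sample maximum = 37.7; prior scale x_m = 35.54 → posterior scale = max = 37.70.
Posterior shape = 1.12 + 3 = 4.12.
The Pareto density is decreasing on [x_m, ∞), so the mode is x_m = 37.70.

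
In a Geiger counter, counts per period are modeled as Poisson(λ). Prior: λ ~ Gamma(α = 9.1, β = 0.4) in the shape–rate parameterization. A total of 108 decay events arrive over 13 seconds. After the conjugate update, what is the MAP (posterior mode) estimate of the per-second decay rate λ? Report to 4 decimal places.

8.6642

With a Gamma(shape α, rate β) prior, the Poisson likelihood is conjugate: the posterior is Gamma(α + ΣXᵢ, β + n).
Posterior: Gamma(α+S, β+n) = Gamma(9.1+108, 0.4+13) = Gamma(117.1, 13.4).
Mode of Gamma(α,β) for α≥1 is (α−1)/β = 116.1/13.4 = 8.6642.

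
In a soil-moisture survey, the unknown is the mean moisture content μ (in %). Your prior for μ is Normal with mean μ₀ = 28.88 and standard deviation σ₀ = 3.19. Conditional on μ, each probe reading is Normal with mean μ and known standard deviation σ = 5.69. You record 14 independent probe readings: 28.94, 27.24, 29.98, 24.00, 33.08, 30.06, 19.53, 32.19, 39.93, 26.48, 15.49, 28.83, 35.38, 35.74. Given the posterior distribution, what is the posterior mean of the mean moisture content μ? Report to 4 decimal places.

29.0284

For Normal data with known variance σ², a Normal(μ₀, σ₀²) prior on μ is conjugate. Posterior precision = 1/σ₀² + n/σ²; posterior mean is the precision-weighted average of μ₀ and x̄.
Σxᵢ = 28.94 + 27.24 + 29.98 + 24.00 + 33.08 + 30.06 + 19.53 + 32.19 + 39.93 + 26.48 + 15.49 + 28.83 + 35.38 + 35.74 = 406.87, so n·x̄ = 406.87.
σ₀² = 3.19² = 10.1761, σ² = 5.69² = 32.3761; σ² + n·σ₀² = 32.3761 + 14·10.1761 = 174.8415.
Posterior mean = (μ₀/σ₀² + n·x̄/σ²)/(1/σ₀² + n/σ²) = (σ²·μ₀ + σ₀²·n·x̄)/(σ² + n·σ₀²) = (32.3761·28.88 + 10.1761·406.87)/174.8415 = 5075.371575/174.8415 = 29.0284.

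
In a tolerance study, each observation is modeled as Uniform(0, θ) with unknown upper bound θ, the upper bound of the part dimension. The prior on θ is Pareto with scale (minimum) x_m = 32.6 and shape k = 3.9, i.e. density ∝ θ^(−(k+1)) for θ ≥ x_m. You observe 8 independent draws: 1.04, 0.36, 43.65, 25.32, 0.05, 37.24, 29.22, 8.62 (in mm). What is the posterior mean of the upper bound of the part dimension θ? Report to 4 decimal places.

A Pareto(scale x_m, shape k) prior on the upper bound θ of Uniform(0, θ) is conjugate: posterior is Pareto(max(x_m, max xᵢ), k + n).
Sample maximum = 43.65; prior scale x_m = 32.6 → posterior scale = max = 43.65.
Posterior shape = 3.9 + 8 = 11.9.
E[θ|data] = k·x_m/(k−1) = 11.9·43.65/10.9 = 47.6546.

47.6546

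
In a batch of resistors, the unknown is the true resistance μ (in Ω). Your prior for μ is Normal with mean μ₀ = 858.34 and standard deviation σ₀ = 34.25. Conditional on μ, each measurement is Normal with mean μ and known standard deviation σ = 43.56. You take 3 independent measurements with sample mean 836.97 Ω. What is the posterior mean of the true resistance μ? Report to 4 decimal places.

For Normal data with known variance σ², a Normal(μ₀, σ₀²) prior on μ is conjugate. Posterior precision = 1/σ₀² + n/σ²; posterior mean is the precision-weighted average of μ₀ and x̄.
n·x̄ = 3·836.97 = 2510.91.
σ₀² = 34.25² = 1173.0625, σ² = 43.56² = 1897.4736; σ² + n·σ₀² = 1897.4736 + 3·1173.0625 = 5416.6611.
Posterior mean = (μ₀/σ₀² + n·x̄/σ²)/(1/σ₀² + n/σ²) = (σ²·μ₀ + σ₀²·n·x̄)/(σ² + n·σ₀²) = (1897.4736·858.34 + 1173.0625·2510.91)/5416.6611 = 4574131.851699/5416.6611 = 844.4560.

844.4560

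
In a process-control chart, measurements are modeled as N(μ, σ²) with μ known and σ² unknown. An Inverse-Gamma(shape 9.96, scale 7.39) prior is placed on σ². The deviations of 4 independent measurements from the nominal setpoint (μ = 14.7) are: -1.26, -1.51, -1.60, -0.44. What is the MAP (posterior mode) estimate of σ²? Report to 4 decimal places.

0.8257

With known mean μ and an Inverse-Gamma(α, β) prior on σ², the Normal likelihood is conjugate: posterior is Inv-Gamma(α + n/2, β + Σ(xᵢ−μ)²/2).
Σ(xᵢ−μ)² = (-1.26)² + (-1.51)² + (-1.60)² + (-0.44)² = 6.6213.
Posterior: Inv-Gamma(9.96 + 4/2, 7.39 + 6.6213/2) = Inv-Gamma(11.96, 10.70065).
Mode = β/(α+1) = 10.70065/12.96 = 0.8257.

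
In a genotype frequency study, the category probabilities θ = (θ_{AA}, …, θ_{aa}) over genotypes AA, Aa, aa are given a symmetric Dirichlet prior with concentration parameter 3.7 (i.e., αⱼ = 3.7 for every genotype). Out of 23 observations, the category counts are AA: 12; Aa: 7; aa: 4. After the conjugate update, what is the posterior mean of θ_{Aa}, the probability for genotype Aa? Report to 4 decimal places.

0.3138

The Dirichlet prior is conjugate to the Multinomial likelihood: each posterior αⱼ = prior αⱼ + observed count nⱼ.
Posterior concentration: (15.7, 10.7, 7.7), total = 34.1.
E[θ_{Aa}|data] = α_{Aa}/Σα = 10.7/34.1 = 0.3138.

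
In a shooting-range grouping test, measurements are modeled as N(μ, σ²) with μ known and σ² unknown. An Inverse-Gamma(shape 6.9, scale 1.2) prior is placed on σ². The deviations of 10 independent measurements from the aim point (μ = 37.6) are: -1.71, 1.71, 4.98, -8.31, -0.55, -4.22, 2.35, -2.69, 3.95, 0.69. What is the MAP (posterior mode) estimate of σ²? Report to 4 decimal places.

With known mean μ and an Inverse-Gamma(α, β) prior on σ², the Normal likelihood is conjugate: posterior is Inv-Gamma(α + n/2, β + Σ(xᵢ−μ)²/2).
Σ(xᵢ−μ)² = (-1.71)² + (1.71)² + (4.98)² + (-8.31)² + (-0.55)² + (-4.22)² + (2.35)² + (-2.69)² + (3.95)² + (0.69)² = 146.6528.
Posterior: Inv-Gamma(6.9 + 10/2, 1.2 + 146.6528/2) = Inv-Gamma(11.90, 74.52640).
Mode = β/(α+1) = 74.52640/12.90 = 5.7772.

5.7772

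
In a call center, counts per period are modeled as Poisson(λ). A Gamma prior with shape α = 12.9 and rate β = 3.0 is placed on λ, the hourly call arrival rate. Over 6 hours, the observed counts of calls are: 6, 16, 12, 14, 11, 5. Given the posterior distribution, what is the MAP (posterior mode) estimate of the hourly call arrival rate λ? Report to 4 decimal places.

8.4333

With a Gamma(shape α, rate β) prior, the Poisson likelihood is conjugate: the posterior is Gamma(α + ΣXᵢ, β + n).
Sum of counts S = 64 over n = 6 hours.
Posterior: Gamma(α+S, β+n) = Gamma(12.9+64, 3.0+6) = Gamma(76.9, 9.0).
Mode of Gamma(α,β) for α≥1 is (α−1)/β = 75.9/9.0 = 8.4333.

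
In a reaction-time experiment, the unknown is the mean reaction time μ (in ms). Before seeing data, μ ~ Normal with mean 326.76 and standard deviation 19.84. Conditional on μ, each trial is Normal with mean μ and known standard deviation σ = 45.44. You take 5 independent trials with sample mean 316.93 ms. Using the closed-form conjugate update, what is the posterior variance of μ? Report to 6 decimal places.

For Normal data with known variance σ², a Normal(μ₀, σ₀²) prior on μ is conjugate. Posterior precision = 1/σ₀² + n/σ²; posterior mean is the precision-weighted average of μ₀ and x̄.
σ₀² = 19.84² = 393.6256, σ² = 45.44² = 2064.7936; σ² + n·σ₀² = 2064.7936 + 5·393.6256 = 4032.9216.
Posterior precision = 1/σ₀² + n/σ² = 1/393.6256 + 5/2064.7936 = (σ² + n·σ₀²)/(σ₀²σ²) = 4032.9216/(393.6256·2064.7936); posterior variance σₙ² = σ₀²σ²/(σ² + n·σ₀²) = 393.6256·2064.7936/4032.9216 = 201.530231.

201.530231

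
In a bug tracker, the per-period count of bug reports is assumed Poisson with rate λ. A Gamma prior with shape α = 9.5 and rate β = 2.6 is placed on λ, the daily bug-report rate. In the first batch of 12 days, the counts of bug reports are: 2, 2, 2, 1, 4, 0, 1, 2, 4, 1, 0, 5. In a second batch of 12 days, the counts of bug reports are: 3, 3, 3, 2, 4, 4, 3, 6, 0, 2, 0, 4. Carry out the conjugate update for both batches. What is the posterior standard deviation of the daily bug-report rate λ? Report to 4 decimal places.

0.3089

With a Gamma(shape α, rate β) prior, the Poisson likelihood is conjugate: the posterior is Gamma(α + ΣXᵢ, β + n).
Batch 1: sum of counts S = 24 over n = 12 days.
After batch 1: Gamma(α+S, β+n) = Gamma(9.5+24, 2.6+12) = Gamma(33.5, 14.6).
Batch 2: sum of counts S = 34 over n = 12 days.
After batch 2: Gamma(α+S, β+n) = Gamma(33.5+34, 14.6+12) = Gamma(67.5, 26.6).
SD = √α/β = √67.5/26.6 = 0.3089.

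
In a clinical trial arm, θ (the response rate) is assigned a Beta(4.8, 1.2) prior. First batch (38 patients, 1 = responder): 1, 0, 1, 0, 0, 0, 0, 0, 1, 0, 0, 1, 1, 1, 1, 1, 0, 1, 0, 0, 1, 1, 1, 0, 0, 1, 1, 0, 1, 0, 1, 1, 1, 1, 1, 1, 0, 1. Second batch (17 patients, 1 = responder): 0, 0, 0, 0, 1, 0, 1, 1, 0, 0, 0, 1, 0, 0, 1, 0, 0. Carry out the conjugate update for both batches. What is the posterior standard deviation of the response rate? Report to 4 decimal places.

The Beta prior is conjugate to a Binomial/Bernoulli likelihood; the update adds successes to α and failures to β.
After batch 1: Beta(4.8+22, 1.2+16) = Beta(26.8, 17.2).
After batch 2: Beta(26.8+5, 17.2+12) = Beta(31.8, 29.2).
Var = αβ/((α+β)²(α+β+1)) = 31.8·29.2/(61.0²·62.0) = 0.00402493; SD = √0.00402493 = 0.0634.

0.0634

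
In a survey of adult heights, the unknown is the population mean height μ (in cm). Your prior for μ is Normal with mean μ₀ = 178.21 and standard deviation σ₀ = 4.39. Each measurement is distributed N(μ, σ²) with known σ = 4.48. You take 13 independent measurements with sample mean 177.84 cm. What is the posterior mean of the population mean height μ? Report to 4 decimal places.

177.8674

For Normal data with known variance σ², a Normal(μ₀, σ₀²) prior on μ is conjugate. Posterior precision = 1/σ₀² + n/σ²; posterior mean is the precision-weighted average of μ₀ and x̄.
n·x̄ = 13·177.84 = 2311.92.
σ₀² = 4.39² = 19.2721, σ² = 4.48² = 20.0704; σ² + n·σ₀² = 20.0704 + 13·19.2721 = 270.6077.
Posterior mean = (μ₀/σ₀² + n·x̄/σ²)/(1/σ₀² + n/σ²) = (σ²·μ₀ + σ₀²·n·x̄)/(σ² + n·σ₀²) = (20.0704·178.21 + 19.2721·2311.92)/270.6077 = 48132.299416/270.6077 = 177.8674.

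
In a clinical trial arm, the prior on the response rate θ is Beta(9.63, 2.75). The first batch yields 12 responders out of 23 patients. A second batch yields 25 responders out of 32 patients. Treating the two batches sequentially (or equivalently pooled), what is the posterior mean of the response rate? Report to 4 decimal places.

0.6920

The Beta prior is conjugate to a Binomial/Bernoulli likelihood; the update adds successes to α and failures to β.
After batch 1: Beta(9.63+12, 2.75+11) = Beta(21.63, 13.75).
After batch 2: Beta(21.63+25, 13.75+7) = Beta(46.63, 20.75).
Posterior mean = α/(α+β) = 46.63/67.38 = 0.6920.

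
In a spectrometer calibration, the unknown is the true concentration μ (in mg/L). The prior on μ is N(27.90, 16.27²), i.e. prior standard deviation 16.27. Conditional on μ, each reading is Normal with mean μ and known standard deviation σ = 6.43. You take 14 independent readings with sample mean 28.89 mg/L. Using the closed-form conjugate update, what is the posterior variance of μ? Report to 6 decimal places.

2.920624

For Normal data with known variance σ², a Normal(μ₀, σ₀²) prior on μ is conjugate. Posterior precision = 1/σ₀² + n/σ²; posterior mean is the precision-weighted average of μ₀ and x̄.
σ₀² = 16.27² = 264.7129, σ² = 6.43² = 41.3449; σ² + n·σ₀² = 41.3449 + 14·264.7129 = 3747.3255.
Posterior precision = 1/σ₀² + n/σ² = 1/264.7129 + 14/41.3449 = (σ² + n·σ₀²)/(σ₀²σ²) = 3747.3255/(264.7129·41.3449); posterior variance σₙ² = σ₀²σ²/(σ² + n·σ₀²) = 264.7129·41.3449/3747.3255 = 2.920624.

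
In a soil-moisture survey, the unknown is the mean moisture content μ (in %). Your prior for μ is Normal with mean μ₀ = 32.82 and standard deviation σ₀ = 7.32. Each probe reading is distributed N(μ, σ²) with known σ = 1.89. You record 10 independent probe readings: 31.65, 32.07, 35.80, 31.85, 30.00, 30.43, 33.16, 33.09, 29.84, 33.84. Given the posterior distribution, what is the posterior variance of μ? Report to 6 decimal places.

For Normal data with known variance σ², a Normal(μ₀, σ₀²) prior on μ is conjugate. Posterior precision = 1/σ₀² + n/σ²; posterior mean is the precision-weighted average of μ₀ and x̄.
σ₀² = 7.32² = 53.5824, σ² = 1.89² = 3.5721; σ² + n·σ₀² = 3.5721 + 10·53.5824 = 539.3961.
Posterior precision = 1/σ₀² + n/σ² = 1/53.5824 + 10/3.5721 = (σ² + n·σ₀²)/(σ₀²σ²) = 539.3961/(53.5824·3.5721); posterior variance σₙ² = σ₀²σ²/(σ² + n·σ₀²) = 53.5824·3.5721/539.3961 = 0.354844.

0.354844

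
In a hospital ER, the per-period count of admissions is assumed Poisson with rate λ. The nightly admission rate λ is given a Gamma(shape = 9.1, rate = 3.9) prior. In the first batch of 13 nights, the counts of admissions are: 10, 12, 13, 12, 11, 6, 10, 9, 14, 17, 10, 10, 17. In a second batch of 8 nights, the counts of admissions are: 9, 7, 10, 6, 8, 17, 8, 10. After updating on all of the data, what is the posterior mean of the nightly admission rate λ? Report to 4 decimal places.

With a Gamma(shape α, rate β) prior, the Poisson likelihood is conjugate: the posterior is Gamma(α + ΣXᵢ, β + n).
Batch 1: sum of counts S = 151 over n = 13 nights.
After batch 1: Gamma(α+S, β+n) = Gamma(9.1+151, 3.9+13) = Gamma(160.1, 16.9).
Batch 2: sum of counts S = 75 over n = 8 nights.
After batch 2: Gamma(α+S, β+n) = Gamma(160.1+75, 16.9+8) = Gamma(235.1, 24.9).
Posterior mean = α/β = 235.1/24.9 = 9.4418.

9.4418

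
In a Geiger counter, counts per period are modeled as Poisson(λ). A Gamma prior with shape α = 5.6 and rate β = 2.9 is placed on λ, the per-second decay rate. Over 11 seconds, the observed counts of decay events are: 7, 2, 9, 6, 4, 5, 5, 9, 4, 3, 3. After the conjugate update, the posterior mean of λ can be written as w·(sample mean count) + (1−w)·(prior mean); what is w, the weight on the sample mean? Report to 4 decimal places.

0.7914

With a Gamma(shape α, rate β) prior, the Poisson likelihood is conjugate: the posterior is Gamma(α + ΣXᵢ, β + n).
Posterior mean = (α₀+S)/(β₀+n) = [n/(β₀+n)]·(S/n) + [β₀/(β₀+n)]·(α₀/β₀), so only n and β₀ enter the weight.
Weight on data w = n/(β₀+n) = 11/(2.9+11) = 11/13.9 = 0.7914.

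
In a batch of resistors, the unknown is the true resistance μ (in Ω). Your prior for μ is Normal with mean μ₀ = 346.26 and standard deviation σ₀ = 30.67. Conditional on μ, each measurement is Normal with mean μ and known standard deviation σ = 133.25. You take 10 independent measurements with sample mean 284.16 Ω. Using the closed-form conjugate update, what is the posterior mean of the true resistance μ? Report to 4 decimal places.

324.7542

For Normal data with known variance σ², a Normal(μ₀, σ₀²) prior on μ is conjugate. Posterior precision = 1/σ₀² + n/σ²; posterior mean is the precision-weighted average of μ₀ and x̄.
n·x̄ = 10·284.16 = 2841.6.
σ₀² = 30.67² = 940.6489, σ² = 133.25² = 17755.5625; σ² + n·σ₀² = 17755.5625 + 10·940.6489 = 27162.0515.
Posterior mean = (μ₀/σ₀² + n·x̄/σ²)/(1/σ₀² + n/σ²) = (σ²·μ₀ + σ₀²·n·x̄)/(σ² + n·σ₀²) = (17755.5625·346.26 + 940.6489·2841.6)/27162.0515 = 8820988.98549/27162.0515 = 324.7542.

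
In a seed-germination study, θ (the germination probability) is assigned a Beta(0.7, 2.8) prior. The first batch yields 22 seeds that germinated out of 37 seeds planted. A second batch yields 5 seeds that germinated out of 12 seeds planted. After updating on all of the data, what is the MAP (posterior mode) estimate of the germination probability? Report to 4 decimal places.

0.5287

The Beta prior is conjugate to a Binomial/Bernoulli likelihood; the update adds successes to α and failures to β.
After batch 1: Beta(0.7+22, 2.8+15) = Beta(22.7, 17.8).
After batch 2: Beta(22.7+5, 17.8+7) = Beta(27.7, 24.8).
Mode of Beta(a,b) for a,b>1 is (a−1)/(a+b−2) = 26.7/50.5 = 0.5287.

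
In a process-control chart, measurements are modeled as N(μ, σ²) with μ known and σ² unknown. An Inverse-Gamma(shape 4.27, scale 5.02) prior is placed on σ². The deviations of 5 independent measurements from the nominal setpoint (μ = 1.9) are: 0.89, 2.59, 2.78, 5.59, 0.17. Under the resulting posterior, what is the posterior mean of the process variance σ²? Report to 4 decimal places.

With known mean μ and an Inverse-Gamma(α, β) prior on σ², the Normal likelihood is conjugate: posterior is Inv-Gamma(α + n/2, β + Σ(xᵢ−μ)²/2).
Σ(xᵢ−μ)² = (0.89)² + (2.59)² + (2.78)² + (5.59)² + (0.17)² = 46.5056.
Posterior: Inv-Gamma(4.27 + 5/2, 5.02 + 46.5056/2) = Inv-Gamma(6.77, 28.27280).
E[σ²|data] = β/(α−1) = 28.27280/5.77 = 4.9000.

4.9000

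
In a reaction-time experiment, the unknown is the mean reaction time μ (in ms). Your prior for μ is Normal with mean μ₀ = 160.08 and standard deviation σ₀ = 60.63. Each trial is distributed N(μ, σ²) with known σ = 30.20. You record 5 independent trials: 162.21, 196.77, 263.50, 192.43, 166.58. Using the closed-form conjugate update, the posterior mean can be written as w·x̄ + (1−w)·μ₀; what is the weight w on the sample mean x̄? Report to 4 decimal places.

0.9527

For Normal data with known variance σ², a Normal(μ₀, σ₀²) prior on μ is conjugate. Posterior precision = 1/σ₀² + n/σ²; posterior mean is the precision-weighted average of μ₀ and x̄.
σ₀² = 60.63² = 3675.9969, σ² = 30.20² = 912.04. Prior precision 1/σ₀² = 1/3675.9969; data precision n/σ² = 5/912.04.
w = (n/σ²)/(1/σ₀² + n/σ²) = n·σ₀²/(σ² + n·σ₀²) = 5·3675.9969/(912.04 + 5·3675.9969) = 18379.9845/19292.0245 = 0.9527.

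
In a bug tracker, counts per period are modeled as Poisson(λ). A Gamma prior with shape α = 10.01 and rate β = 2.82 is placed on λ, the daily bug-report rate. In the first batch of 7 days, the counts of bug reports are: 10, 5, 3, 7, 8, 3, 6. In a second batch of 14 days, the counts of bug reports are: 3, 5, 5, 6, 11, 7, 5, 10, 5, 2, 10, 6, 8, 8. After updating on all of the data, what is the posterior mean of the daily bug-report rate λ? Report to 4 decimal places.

6.0038

With a Gamma(shape α, rate β) prior, the Poisson likelihood is conjugate: the posterior is Gamma(α + ΣXᵢ, β + n).
Batch 1: sum of counts S = 42 over n = 7 days.
After batch 1: Gamma(α+S, β+n) = Gamma(10.01+42, 2.82+7) = Gamma(52.01, 9.82).
Batch 2: sum of counts S = 91 over n = 14 days.
After batch 2: Gamma(α+S, β+n) = Gamma(52.01+91, 9.82+14) = Gamma(143.01, 23.82).
Posterior mean = α/β = 143.01/23.82 = 6.0038.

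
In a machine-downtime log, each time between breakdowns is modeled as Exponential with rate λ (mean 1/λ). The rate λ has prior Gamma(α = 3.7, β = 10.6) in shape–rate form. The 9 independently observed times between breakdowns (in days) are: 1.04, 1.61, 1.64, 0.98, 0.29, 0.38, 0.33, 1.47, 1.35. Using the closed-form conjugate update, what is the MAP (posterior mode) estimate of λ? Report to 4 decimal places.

0.5942

With a Gamma(shape α, rate β) prior on the exponential rate λ, the posterior after n observations with total T = Σxᵢ is Gamma(α+n, β+T).
Sum of observations T = 9.09 days; n = 9.
Posterior: Gamma(3.7+9, 10.6+9.09) = Gamma(12.7, 19.69).
Mode = (α−1)/β = 0.5942.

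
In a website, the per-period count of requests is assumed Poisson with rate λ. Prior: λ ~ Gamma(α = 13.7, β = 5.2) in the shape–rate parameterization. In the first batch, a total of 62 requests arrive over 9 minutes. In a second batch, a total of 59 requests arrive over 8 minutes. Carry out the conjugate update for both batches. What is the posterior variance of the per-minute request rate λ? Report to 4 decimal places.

With a Gamma(shape α, rate β) prior, the Poisson likelihood is conjugate: the posterior is Gamma(α + ΣXᵢ, β + n).
After batch 1: Gamma(α+S, β+n) = Gamma(13.7+62, 5.2+9) = Gamma(75.7, 14.2).
After batch 2: Gamma(α+S, β+n) = Gamma(75.7+59, 14.2+8) = Gamma(134.7, 22.2).
Var = α/β² = 134.7/22.2² = 0.2733.

0.2733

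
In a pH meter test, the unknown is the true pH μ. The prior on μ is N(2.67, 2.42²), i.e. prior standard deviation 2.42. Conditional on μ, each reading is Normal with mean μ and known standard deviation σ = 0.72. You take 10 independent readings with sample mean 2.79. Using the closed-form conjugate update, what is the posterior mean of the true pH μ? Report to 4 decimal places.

2.7889

For Normal data with known variance σ², a Normal(μ₀, σ₀²) prior on μ is conjugate. Posterior precision = 1/σ₀² + n/σ²; posterior mean is the precision-weighted average of μ₀ and x̄.
n·x̄ = 10·2.79 = 27.9.
σ₀² = 2.42² = 5.8564, σ² = 0.72² = 0.5184; σ² + n·σ₀² = 0.5184 + 10·5.8564 = 59.0824.
Posterior mean = (μ₀/σ₀² + n·x̄/σ²)/(1/σ₀² + n/σ²) = (σ²·μ₀ + σ₀²·n·x̄)/(σ² + n·σ₀²) = (0.5184·2.67 + 5.8564·27.9)/59.0824 = 164.777688/59.0824 = 2.7889.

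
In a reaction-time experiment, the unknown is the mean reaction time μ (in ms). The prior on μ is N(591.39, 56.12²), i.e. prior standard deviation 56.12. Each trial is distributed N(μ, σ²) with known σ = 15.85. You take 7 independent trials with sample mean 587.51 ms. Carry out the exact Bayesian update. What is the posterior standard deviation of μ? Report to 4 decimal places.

For Normal data with known variance σ², a Normal(μ₀, σ₀²) prior on μ is conjugate. Posterior precision = 1/σ₀² + n/σ²; posterior mean is the precision-weighted average of μ₀ and x̄.
σ₀² = 56.12² = 3149.4544, σ² = 15.85² = 251.2225; σ² + n·σ₀² = 251.2225 + 7·3149.4544 = 22297.4033.
Posterior precision = 1/σ₀² + n/σ² = 1/3149.4544 + 7/251.2225 = (σ² + n·σ₀²)/(σ₀²σ²) = 22297.4033/(3149.4544·251.2225); posterior variance σₙ² = σ₀²σ²/(σ² + n·σ₀²) = 3149.4544·251.2225/22297.4033 = 35.484572.
Posterior SD = √σₙ² = √(3149.4544·251.2225/22297.4033) = 5.9569.

5.9569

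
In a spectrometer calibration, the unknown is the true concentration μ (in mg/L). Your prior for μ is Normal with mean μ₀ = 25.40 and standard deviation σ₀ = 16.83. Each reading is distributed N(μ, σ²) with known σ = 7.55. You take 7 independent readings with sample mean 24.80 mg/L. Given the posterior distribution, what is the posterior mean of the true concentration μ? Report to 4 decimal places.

For Normal data with known variance σ², a Normal(μ₀, σ₀²) prior on μ is conjugate. Posterior precision = 1/σ₀² + n/σ²; posterior mean is the precision-weighted average of μ₀ and x̄.
n·x̄ = 7·24.80 = 173.6.
σ₀² = 16.83² = 283.2489, σ² = 7.55² = 57.0025; σ² + n·σ₀² = 57.0025 + 7·283.2489 = 2039.7448.
Posterior mean = (μ₀/σ₀² + n·x̄/σ²)/(1/σ₀² + n/σ²) = (σ²·μ₀ + σ₀²·n·x̄)/(σ² + n·σ₀²) = (57.0025·25.40 + 283.2489·173.6)/2039.7448 = 50619.87254/2039.7448 = 24.8168.

24.8168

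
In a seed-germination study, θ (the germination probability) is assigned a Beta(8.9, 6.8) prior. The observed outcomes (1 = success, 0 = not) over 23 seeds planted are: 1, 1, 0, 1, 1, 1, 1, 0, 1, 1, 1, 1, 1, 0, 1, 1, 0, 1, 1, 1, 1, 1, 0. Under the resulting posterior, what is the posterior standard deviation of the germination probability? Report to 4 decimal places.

The Beta prior is conjugate to a Binomial/Bernoulli likelihood; the update adds successes to α and failures to β.
Posterior: Beta(α+k, β+n−k) = Beta(8.9+18, 6.8+5) = Beta(26.9, 11.8).
Var = αβ/((α+β)²(α+β+1)) = 26.9·11.8/(38.7²·39.7) = 0.00533853; SD = √0.00533853 = 0.0731.

0.0731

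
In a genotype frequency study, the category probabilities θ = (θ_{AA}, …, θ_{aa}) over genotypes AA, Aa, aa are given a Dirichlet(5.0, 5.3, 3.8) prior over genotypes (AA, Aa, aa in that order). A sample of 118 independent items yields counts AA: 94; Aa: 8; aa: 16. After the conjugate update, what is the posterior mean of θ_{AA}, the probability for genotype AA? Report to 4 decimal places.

The Dirichlet prior is conjugate to the Multinomial likelihood: each posterior αⱼ = prior αⱼ + observed count nⱼ.
Posterior concentration: (99.0, 13.3, 19.8), total = 132.1.
E[θ_{AA}|data] = α_{AA}/Σα = 99.0/132.1 = 0.7494.

0.7494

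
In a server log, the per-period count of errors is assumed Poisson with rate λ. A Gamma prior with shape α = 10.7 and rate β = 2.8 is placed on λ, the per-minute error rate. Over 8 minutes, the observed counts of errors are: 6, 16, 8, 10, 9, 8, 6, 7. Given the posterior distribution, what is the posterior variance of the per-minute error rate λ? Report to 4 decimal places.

With a Gamma(shape α, rate β) prior, the Poisson likelihood is conjugate: the posterior is Gamma(α + ΣXᵢ, β + n).
Sum of counts S = 70 over n = 8 minutes.
Posterior: Gamma(α+S, β+n) = Gamma(10.7+70, 2.8+8) = Gamma(80.7, 10.8).
Var = α/β² = 80.7/10.8² = 0.6919.

0.6919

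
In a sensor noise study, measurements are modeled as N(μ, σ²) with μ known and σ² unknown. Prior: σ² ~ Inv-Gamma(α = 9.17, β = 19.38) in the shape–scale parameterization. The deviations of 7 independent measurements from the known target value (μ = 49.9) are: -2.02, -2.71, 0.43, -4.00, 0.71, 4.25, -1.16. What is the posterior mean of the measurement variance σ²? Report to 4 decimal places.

3.6967

With known mean μ and an Inverse-Gamma(α, β) prior on σ², the Normal likelihood is conjugate: posterior is Inv-Gamma(α + n/2, β + Σ(xᵢ−μ)²/2).
Σ(xᵢ−μ)² = (-2.02)² + (-2.71)² + (0.43)² + (-4.00)² + (0.71)² + (4.25)² + (-1.16)² = 47.5216.
Posterior: Inv-Gamma(9.17 + 7/2, 19.38 + 47.5216/2) = Inv-Gamma(12.67, 43.14080).
E[σ²|data] = β/(α−1) = 43.14080/11.67 = 3.6967.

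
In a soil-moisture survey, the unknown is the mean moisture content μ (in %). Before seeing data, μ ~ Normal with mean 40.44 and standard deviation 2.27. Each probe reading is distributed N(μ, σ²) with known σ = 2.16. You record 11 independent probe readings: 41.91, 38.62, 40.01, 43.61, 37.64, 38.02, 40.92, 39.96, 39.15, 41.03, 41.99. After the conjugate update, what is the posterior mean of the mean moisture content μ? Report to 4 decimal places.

For Normal data with known variance σ², a Normal(μ₀, σ₀²) prior on μ is conjugate. Posterior precision = 1/σ₀² + n/σ²; posterior mean is the precision-weighted average of μ₀ and x̄.
Σxᵢ = 41.91 + 38.62 + 40.01 + 43.61 + 37.64 + 38.02 + 40.92 + 39.96 + 39.15 + 41.03 + 41.99 = 442.86, so n·x̄ = 442.86.
σ₀² = 2.27² = 5.1529, σ² = 2.16² = 4.6656; σ² + n·σ₀² = 4.6656 + 11·5.1529 = 61.3475.
Posterior mean = (μ₀/σ₀² + n·x̄/σ²)/(1/σ₀² + n/σ²) = (σ²·μ₀ + σ₀²·n·x̄)/(σ² + n·σ₀²) = (4.6656·40.44 + 5.1529·442.86)/61.3475 = 2470.690158/61.3475 = 40.2737.

40.2737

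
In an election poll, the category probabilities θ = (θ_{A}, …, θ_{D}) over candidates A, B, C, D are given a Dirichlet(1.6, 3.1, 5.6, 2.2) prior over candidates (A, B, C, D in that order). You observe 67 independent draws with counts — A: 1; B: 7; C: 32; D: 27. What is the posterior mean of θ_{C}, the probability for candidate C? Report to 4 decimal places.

0.4730

The Dirichlet prior is conjugate to the Multinomial likelihood: each posterior αⱼ = prior αⱼ + observed count nⱼ.
Posterior concentration: (2.6, 10.1, 37.6, 29.2), total = 79.5.
E[θ_{C}|data] = α_{C}/Σα = 37.6/79.5 = 0.4730.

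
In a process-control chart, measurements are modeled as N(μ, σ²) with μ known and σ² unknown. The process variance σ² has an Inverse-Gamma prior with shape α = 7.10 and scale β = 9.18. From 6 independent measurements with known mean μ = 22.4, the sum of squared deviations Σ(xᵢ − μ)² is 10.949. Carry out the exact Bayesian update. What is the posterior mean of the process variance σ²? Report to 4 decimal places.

With known mean μ and an Inverse-Gamma(α, β) prior on σ², the Normal likelihood is conjugate: posterior is Inv-Gamma(α + n/2, β + Σ(xᵢ−μ)²/2).
Posterior: Inv-Gamma(7.10 + 6/2, 9.18 + 10.949/2) = Inv-Gamma(10.10, 14.6545).
E[σ²|data] = β/(α−1) = 14.6545/9.10 = 1.6104.

1.6104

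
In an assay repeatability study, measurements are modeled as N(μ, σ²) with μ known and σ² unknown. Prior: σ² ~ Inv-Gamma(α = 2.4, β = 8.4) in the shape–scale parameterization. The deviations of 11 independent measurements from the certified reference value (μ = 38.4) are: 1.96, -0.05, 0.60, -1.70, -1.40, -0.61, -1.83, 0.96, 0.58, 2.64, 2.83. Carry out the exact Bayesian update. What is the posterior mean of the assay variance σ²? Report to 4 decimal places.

3.3197

With known mean μ and an Inverse-Gamma(α, β) prior on σ², the Normal likelihood is conjugate: posterior is Inv-Gamma(α + n/2, β + Σ(xᵢ−μ)²/2).
Σ(xᵢ−μ)² = (1.96)² + (-0.05)² + (0.60)² + (-1.70)² + (-1.40)² + (-0.61)² + (-1.83)² + (0.96)² + (0.58)² + (2.64)² + (2.83)² = 29.0116.
Posterior: Inv-Gamma(2.4 + 11/2, 8.4 + 29.0116/2) = Inv-Gamma(7.90, 22.90580).
E[σ²|data] = β/(α−1) = 22.90580/6.90 = 3.3197.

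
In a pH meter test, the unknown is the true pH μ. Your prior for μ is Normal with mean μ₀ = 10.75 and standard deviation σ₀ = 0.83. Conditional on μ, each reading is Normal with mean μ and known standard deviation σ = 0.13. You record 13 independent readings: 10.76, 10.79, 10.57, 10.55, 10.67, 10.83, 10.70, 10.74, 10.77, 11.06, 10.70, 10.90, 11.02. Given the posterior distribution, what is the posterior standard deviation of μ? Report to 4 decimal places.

0.0360

For Normal data with known variance σ², a Normal(μ₀, σ₀²) prior on μ is conjugate. Posterior precision = 1/σ₀² + n/σ²; posterior mean is the precision-weighted average of μ₀ and x̄.
σ₀² = 0.83² = 0.6889, σ² = 0.13² = 0.0169; σ² + n·σ₀² = 0.0169 + 13·0.6889 = 8.9726.
Posterior precision = 1/σ₀² + n/σ² = 1/0.6889 + 13/0.0169 = (σ² + n·σ₀²)/(σ₀²σ²) = 8.9726/(0.6889·0.0169); posterior variance σₙ² = σ₀²σ²/(σ² + n·σ₀²) = 0.6889·0.0169/8.9726 = 0.001298.
Posterior SD = √σₙ² = √(0.6889·0.0169/8.9726) = 0.0360.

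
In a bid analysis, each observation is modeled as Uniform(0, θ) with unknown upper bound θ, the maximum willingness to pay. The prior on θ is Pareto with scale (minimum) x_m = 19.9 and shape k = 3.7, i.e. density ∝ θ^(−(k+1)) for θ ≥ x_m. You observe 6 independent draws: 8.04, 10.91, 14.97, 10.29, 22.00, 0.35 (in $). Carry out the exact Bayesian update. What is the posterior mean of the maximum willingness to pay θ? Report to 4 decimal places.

24.5287

A Pareto(scale x_m, shape k) prior on the upper bound θ of Uniform(0, θ) is conjugate: posterior is Pareto(max(x_m, max xᵢ), k + n).
Sample maximum = 22.00; prior scale x_m = 19.9 → posterior scale = max = 22.00.
Posterior shape = 3.7 + 6 = 9.7.
E[θ|data] = k·x_m/(k−1) = 9.7·22.00/8.7 = 24.5287.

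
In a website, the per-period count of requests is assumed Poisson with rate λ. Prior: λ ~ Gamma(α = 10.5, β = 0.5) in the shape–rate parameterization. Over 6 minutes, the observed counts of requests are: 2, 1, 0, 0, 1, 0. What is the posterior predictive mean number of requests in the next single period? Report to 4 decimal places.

2.2308

With a Gamma(shape α, rate β) prior, the Poisson likelihood is conjugate: the posterior is Gamma(α + ΣXᵢ, β + n).
Sum of counts S = 4 over n = 6 minutes.
Posterior: Gamma(α+S, β+n) = Gamma(10.5+4, 0.5+6) = Gamma(14.5, 6.5).
The predictive distribution for one future period is NegBinom with mean α/β = 2.2308.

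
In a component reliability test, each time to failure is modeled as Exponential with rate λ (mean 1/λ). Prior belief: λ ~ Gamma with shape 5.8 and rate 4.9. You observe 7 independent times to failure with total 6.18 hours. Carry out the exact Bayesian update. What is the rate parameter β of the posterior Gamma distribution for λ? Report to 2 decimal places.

11.08

With a Gamma(shape α, rate β) prior on the exponential rate λ, the posterior after n observations with total T = Σxᵢ is Gamma(α+n, β+T).
Posterior: Gamma(5.8+7, 4.9+6.18) = Gamma(12.8, 11.08).
Posterior β = 11.08.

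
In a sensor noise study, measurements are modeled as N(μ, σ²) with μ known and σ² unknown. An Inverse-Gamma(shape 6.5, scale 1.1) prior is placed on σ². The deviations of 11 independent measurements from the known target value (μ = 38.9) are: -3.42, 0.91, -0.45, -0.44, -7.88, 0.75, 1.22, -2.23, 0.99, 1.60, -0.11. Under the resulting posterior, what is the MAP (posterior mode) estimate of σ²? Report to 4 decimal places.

3.3766

With known mean μ and an Inverse-Gamma(α, β) prior on σ², the Normal likelihood is conjugate: posterior is Inv-Gamma(α + n/2, β + Σ(xᵢ−μ)²/2).
Σ(xᵢ−μ)² = (-3.42)² + (0.91)² + (-0.45)² + (-0.44)² + (-7.88)² + (0.75)² + (1.22)² + (-2.23)² + (0.99)² + (1.60)² + (-0.11)² = 85.5910.
Posterior: Inv-Gamma(6.5 + 11/2, 1.1 + 85.5910/2) = Inv-Gamma(12.00, 43.89550).
Mode = β/(α+1) = 43.89550/13.00 = 3.3766.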